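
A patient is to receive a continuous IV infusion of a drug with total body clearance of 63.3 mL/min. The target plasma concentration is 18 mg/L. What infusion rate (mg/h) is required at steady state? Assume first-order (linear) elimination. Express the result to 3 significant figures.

68.4 mg/h

CL = 63.3 mL/min × 60/1000 = 3.798 L/h
Infusion rate = CL · Css = 3.798 L/h × 18 mg/L = 68.36 mg/h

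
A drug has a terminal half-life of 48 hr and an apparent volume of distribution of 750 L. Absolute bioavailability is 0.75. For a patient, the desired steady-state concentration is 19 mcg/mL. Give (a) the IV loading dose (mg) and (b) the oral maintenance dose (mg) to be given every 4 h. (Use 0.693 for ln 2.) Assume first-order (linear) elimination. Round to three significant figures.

(a) 14300 mg; (b) 1100 mg

LD = Vd × C = 750.0 × 19 = 14250 mg
CL = 0.693 × Vd / t½ = 0.693 × 750.0 / 48 = 10.83 L/h
D = CL × Css × τ / F = 10.83 × 19 × 4 / 0.75 = 1097 mg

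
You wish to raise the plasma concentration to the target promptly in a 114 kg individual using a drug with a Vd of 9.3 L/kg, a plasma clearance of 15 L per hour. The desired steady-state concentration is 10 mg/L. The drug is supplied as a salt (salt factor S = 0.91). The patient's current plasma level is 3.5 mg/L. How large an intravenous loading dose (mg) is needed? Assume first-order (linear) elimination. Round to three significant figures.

Vd = 9.3 L/kg × 114 kg = 1060 L
The loading dose fills Vd to the target concentration; clearance is irrelevant here.
Concentration deficit ΔC = 10 − 3.5 = 6.500 mg/L
LD = Vd × ΔC / S = 1060 × 6.500 / 0.91 = 7571 mg

7570 mg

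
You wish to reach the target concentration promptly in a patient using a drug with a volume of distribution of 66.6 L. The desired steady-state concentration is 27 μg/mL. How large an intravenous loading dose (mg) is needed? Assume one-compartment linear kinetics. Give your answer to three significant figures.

1800 mg

LD = Vd × C = 66.60 × 27.00 = 1798 mg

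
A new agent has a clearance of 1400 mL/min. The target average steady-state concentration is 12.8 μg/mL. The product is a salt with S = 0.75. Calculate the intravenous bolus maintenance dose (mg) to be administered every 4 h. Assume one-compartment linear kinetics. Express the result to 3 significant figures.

5730 mg

Convert clearance: 1400 mL/min × 60 min/h ÷ 1000 mL/L = 84.00 L/h
D = CL × Css × τ / S = 84.00 × 12.8 × 4 / 0.75 = 5734 mg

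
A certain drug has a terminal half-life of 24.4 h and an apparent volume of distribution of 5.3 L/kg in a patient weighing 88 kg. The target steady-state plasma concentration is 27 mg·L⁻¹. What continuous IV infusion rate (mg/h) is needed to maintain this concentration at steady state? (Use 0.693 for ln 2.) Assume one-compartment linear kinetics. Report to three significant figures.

Total Vd = 5.3 × 88 = 466.4 L
k = 0.693/24.4 = 0.02840 h⁻¹, so CL = k·Vd = 0.02840 × 466.4 = 13.25 L/h
Infusion rate = CL × Css = 13.25 × 27 = 357.8 mg/h

358 mg/h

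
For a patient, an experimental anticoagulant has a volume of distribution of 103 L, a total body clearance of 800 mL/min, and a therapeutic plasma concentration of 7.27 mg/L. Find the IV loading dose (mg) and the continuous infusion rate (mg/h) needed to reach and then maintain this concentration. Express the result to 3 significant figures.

(a) 749 mg; (b) 349 mg/h

LD = Vd · C_target = 103.0 × 7.27 = 748.8 mg
CL = 800 mL/min × 60/1000 = 48.00 L/h
Maintenance infusion rate = CL × Css = 48.00 × 7.27 = 349.0 mg/h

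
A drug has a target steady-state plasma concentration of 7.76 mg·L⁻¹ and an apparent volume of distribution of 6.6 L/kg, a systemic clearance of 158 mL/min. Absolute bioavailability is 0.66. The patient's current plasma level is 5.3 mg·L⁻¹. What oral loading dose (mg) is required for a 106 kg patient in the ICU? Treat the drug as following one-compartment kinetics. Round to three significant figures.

Total Vd = 6.6 × 106 = 699.6 L
Loading dose depends on Vd (not clearance): it fills the distribution volume.
Concentration deficit ΔC = 7.76 − 5.3 = 2.460 mg/L
LD = Vd × ΔC / F = 699.6 × 2.460 / 0.66 = 2608 mg

2610 mg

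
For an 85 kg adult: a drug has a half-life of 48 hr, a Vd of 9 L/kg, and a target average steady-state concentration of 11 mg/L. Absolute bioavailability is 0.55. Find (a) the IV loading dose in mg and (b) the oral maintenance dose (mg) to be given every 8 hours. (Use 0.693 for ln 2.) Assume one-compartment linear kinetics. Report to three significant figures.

Vd(total) = 85 kg × 9 L/kg = 765.0 L
LD = Vd × C = 765.0 × 11 = 8415 mg
CL = 0.693 × Vd / t½ = 0.693 × 765.0 / 48 = 11.04 L/h
D = CL × Css × τ / F = 11.04 × 11 × 8 / 0.55 = 1766 mg

(a) 8420 mg; (b) 1770 mg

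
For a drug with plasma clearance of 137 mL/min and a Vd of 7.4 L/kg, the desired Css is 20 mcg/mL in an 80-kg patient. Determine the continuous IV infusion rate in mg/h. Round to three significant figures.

CL = 137 mL/min × 60/1000 = 8.220 L/h
Infusion rate = CL · Css = 8.220 L/h × 20 mg/L = 164.4 mg/h

164 mg/h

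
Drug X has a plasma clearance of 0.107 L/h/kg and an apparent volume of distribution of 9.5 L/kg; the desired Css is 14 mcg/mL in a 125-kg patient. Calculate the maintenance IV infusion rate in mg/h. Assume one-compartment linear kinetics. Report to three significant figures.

187 mg/h

CL = 0.107 L/h/kg × 125 kg = 13.38 L/h
R₀ = 13.38 × 14 = 187.3 mg/h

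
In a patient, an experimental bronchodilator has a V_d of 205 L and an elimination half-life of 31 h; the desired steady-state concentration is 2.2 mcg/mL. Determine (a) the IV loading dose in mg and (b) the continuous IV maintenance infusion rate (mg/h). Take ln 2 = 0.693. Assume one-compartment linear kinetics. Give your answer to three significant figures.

LD = Vd × C = 205.0 × 2.2 = 451.0 mg
CL = 0.693 × Vd / t½ = 0.693 × 205.0 / 31 = 4.583 L/h
Infusion rate = CL × Css = 4.583 × 2.2 = 10.08 mg/h

(a) 451 mg; (b) 10.1 mg/h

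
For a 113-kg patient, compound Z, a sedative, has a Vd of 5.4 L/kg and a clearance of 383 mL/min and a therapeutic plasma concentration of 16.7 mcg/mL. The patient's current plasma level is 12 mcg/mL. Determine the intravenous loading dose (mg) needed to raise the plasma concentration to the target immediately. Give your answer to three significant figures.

Vd(total) = 113 kg × 5.4 L/kg = 610.2 L
The loading dose fills Vd to the target concentration; clearance is irrelevant here.
Concentration deficit ΔC = 16.7 − 12 = 4.700 mg/L
LD = Vd × ΔC = 610.2 × 4.700 = 2868 mg

2870 mg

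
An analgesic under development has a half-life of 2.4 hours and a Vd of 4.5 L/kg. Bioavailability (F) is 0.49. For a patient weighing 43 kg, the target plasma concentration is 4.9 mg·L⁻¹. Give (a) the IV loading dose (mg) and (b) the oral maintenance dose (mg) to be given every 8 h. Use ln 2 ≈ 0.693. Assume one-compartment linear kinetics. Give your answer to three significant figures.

Vd(total) = 43 kg × 4.5 L/kg = 193.5 L
LD = Vd × C = 193.5 × 4.9 = 948.2 mg
CL = 0.693 × Vd / t½ = 0.693 × 193.5 / 2.4 = 55.87 L/h
D = CL × Css × τ / F = 55.87 × 4.9 × 8 / 0.49 = 4470 mg

(a) 948 mg; (b) 4470 mg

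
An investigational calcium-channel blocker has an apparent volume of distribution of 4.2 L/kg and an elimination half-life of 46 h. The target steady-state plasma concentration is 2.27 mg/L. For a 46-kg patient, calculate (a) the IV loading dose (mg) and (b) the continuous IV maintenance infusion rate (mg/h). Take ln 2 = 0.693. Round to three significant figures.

(a) 439 mg; (b) 6.61 mg/h

Vd = 4.2 L/kg × 46 kg = 193.2 L
LD = Vd × C = 193.2 × 2.27 = 438.6 mg
CL = 0.693 × Vd / t½ = 0.693 × 193.2 / 46 = 2.911 L/h
Infusion rate = CL × Css = 2.911 × 2.27 = 6.608 mg/h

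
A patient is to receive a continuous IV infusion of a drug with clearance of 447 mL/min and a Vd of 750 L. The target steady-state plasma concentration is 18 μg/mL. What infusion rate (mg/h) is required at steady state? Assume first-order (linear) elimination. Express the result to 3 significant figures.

483 mg/h

Convert clearance: 447 mL/min × 60 min/h ÷ 1000 mL/L = 26.82 L/h
At steady state, infusion rate equals elimination rate: rate in = CL × Css.
Rate = CL × Css = 26.82 × 18 = 482.8 mg/h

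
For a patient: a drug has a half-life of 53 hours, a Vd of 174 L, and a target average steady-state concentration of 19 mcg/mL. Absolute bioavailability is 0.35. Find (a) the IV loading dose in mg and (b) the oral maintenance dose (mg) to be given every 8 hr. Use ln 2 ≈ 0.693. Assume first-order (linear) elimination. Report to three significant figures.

(a) 3310 mg; (b) 988 mg

LD = Vd × C = 174.0 × 19 = 3306 mg
CL = 0.693 × Vd / t½ = 0.693 × 174.0 / 53 = 2.275 L/h
D = CL × Css × τ / F = 2.275 × 19 × 8 / 0.35 = 988.0 mg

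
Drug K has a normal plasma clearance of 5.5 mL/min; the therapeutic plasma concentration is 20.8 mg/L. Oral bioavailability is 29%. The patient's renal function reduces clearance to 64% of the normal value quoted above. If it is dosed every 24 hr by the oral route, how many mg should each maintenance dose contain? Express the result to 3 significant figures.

Convert clearance: 5.5 mL/min × 60 min/h ÷ 1000 mL/L = 0.3300 L/h
Patient clearance = 0.64 × 0.3300 = 0.2112 L/h
D = CL × Css × τ / F = 0.2112 × 20.8 × 24 / 0.29 = 363.6 mg

364 mg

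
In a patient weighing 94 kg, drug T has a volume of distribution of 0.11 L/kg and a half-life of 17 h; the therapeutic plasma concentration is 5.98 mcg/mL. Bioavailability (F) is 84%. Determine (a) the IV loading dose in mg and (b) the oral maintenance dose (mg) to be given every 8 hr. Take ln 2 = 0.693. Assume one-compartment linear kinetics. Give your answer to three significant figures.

(a) 61.8 mg; (b) 24.0 mg

Total Vd = 0.11 × 94 = 10.34 L
LD = Vd × C = 10.34 × 5.98 = 61.83 mg
CL = 0.693 × Vd / t½ = 0.693 × 10.34 / 17 = 0.4215 L/h
D = CL × Css × τ / F = 0.4215 × 5.98 × 8 / 0.84 = 24.01 mg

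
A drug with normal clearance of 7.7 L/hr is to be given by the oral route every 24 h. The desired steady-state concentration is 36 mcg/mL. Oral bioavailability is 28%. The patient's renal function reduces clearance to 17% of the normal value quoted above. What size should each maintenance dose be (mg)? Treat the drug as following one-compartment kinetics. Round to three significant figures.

Patient clearance = 0.17 × 7.700 = 1.309 L/h
D = CL × Css × τ / F = 1.309 × 36 × 24 / 0.28 = 4039 mg

4040 mg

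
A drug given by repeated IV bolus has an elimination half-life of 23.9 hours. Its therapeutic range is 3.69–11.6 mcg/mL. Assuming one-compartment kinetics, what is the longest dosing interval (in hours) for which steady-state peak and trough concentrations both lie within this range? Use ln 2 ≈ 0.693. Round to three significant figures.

39.5 h

k = 0.693 / t½ = 0.693 / 23.9 = 0.02900 h⁻¹
Between IV bolus doses, concentration decays as C = C₀·e^(−kτ), so C_peak/C_trough = e^(kτ).
τ_max = ln(C_peak/C_trough) / k = ln(11.6/3.69) / 0.02900 = 1.145 / 0.02900 = 39.48 h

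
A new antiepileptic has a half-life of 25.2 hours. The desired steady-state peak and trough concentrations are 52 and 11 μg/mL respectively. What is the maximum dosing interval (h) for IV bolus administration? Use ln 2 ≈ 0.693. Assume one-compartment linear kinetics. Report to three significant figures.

k = 0.693 / t½ = 0.693 / 25.2 = 0.02750 h⁻¹
Between IV bolus doses, concentration decays as C = C₀·e^(−kτ), so C_peak/C_trough = e^(kτ).
τ_max = ln(C_peak/C_trough) / k = ln(52/11) / 0.02750 = 1.553 / 0.02750 = 56.47 h

56.5 h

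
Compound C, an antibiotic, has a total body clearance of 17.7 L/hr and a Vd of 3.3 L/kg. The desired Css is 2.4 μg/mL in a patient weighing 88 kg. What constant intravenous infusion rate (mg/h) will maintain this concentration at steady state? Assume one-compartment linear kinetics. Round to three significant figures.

42.5 mg/h

Rate = CL × Css = 17.70 × 2.4 = 42.48 mg/h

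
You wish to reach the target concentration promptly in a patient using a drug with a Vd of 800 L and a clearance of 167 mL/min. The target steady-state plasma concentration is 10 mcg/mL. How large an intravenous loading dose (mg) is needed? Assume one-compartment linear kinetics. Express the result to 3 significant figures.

LD is governed by Vd — clearance does not enter the loading-dose calculation.
LD = Vd × C = 800.0 × 10.00 = 8000 mg

8000 mg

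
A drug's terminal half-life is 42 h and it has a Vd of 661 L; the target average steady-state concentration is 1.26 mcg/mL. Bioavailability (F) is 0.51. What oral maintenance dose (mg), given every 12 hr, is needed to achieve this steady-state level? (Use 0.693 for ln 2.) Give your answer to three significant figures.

323 mg

CL = 0.693 × Vd / t½ = 0.693 × 661.0 / 42 = 10.91 L/h
D = CL × Css × τ / F = 10.91 × 1.26 × 12 / 0.51 = 323.4 mg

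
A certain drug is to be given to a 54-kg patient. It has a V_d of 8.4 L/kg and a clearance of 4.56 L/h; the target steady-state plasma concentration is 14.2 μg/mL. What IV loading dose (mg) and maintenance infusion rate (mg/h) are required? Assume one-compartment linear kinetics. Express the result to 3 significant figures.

Total Vd = 8.4 × 54 = 453.6 L
Loading dose = Vd × C = 453.6 × 14.2 = 6441 mg
Maintenance: replace elimination → rate = CL × Css = 4.560 × 14.2 = 64.75 mg/h

(a) 6440 mg; (b) 64.8 mg/h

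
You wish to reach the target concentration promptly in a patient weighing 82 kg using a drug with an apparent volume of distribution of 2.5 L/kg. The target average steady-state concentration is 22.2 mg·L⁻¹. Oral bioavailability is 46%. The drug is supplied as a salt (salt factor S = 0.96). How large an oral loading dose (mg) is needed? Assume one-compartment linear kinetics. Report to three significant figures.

10300 mg

Total Vd = 2.5 × 82 = 205.0 L
The loading dose fills Vd to the target concentration.
LD = Vd × C / F / S = 205.0 × 22.20 / 0.46 / 0.96 = 10310 mg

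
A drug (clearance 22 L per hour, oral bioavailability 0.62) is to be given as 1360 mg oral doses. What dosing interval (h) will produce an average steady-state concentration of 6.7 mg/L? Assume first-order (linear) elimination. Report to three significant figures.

5.72 h

F·D/τ = CL·Css → τ = F·D / (CL·Css).
τ = 0.62 × 1360 / (22 × 6.7) = 5.720 h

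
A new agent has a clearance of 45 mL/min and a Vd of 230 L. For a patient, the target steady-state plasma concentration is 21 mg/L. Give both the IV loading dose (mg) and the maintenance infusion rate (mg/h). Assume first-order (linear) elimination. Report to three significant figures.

(a) 4830 mg; (b) 56.7 mg/h

Loading: fill Vd to C_target → 230.0 L × 21 mg/L = 4830 mg
CL = 45 mL/min = 45 × 0.06 = 2.700 L/h
Maintenance: replace elimination → rate = CL × Css = 2.700 × 21 = 56.70 mg/h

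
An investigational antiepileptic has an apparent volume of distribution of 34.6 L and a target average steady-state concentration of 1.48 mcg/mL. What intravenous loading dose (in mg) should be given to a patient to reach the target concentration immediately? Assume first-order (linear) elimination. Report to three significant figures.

51.2 mg

The loading dose fills Vd to the target concentration.
LD = Vd × C = 34.60 × 1.480 = 51.21 mg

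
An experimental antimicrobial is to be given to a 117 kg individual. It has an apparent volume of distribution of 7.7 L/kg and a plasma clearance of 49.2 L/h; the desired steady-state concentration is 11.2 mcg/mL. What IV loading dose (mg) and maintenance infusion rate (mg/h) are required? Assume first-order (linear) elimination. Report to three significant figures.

Vd = 7.7 L/kg × 117 kg = 900.9 L
LD = Vd · C_target = 900.9 × 11.2 = 10090 mg
Infusion rate = 49.20 L/h × 11.2 mg/L = 551.0 mg/h

(a) 10100 mg; (b) 551 mg/h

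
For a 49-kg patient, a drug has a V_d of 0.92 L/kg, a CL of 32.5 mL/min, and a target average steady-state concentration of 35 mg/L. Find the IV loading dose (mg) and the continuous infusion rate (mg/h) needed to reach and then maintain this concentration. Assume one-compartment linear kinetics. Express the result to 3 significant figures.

(a) 1580 mg; (b) 68.3 mg/h

Total Vd = 0.92 × 49 = 45.08 L
Loading: fill Vd to C_target → 45.08 L × 35 mg/L = 1578 mg
CL = 32.5 mL/min × 60/1000 = 1.950 L/h
Maintenance infusion rate = CL × Css = 1.950 × 35 = 68.25 mg/h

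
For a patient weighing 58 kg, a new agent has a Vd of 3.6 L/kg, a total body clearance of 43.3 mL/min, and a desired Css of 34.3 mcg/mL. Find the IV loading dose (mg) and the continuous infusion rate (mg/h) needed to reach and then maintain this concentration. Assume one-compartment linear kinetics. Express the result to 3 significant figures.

(a) 7160 mg; (b) 89.1 mg/h

Vd = 3.6 L/kg × 58 kg = 208.8 L
Loading dose = Vd × C = 208.8 × 34.3 = 7162 mg
Convert clearance: 43.3 mL/min × 60 min/h ÷ 1000 mL/L = 2.598 L/h
Maintenance: replace elimination → rate = CL × Css = 2.598 × 34.3 = 89.11 mg/h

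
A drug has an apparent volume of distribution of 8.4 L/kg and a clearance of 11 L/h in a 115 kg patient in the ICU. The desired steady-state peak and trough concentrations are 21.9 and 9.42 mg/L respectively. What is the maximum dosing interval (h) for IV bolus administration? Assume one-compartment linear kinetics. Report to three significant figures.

Vd = 8.4 L/kg × 115 kg = 966.0 L
k = CL / Vd = 11.00 / 966.0 = 0.01139 h⁻¹
Between IV bolus doses, concentration decays as C = C₀·e^(−kτ), so C_peak/C_trough = e^(kτ).
τ_max = ln(C_peak/C_trough) / k = ln(21.9/9.42) / 0.01139 = 0.8437 / 0.01139 = 74.07 h

74.1 h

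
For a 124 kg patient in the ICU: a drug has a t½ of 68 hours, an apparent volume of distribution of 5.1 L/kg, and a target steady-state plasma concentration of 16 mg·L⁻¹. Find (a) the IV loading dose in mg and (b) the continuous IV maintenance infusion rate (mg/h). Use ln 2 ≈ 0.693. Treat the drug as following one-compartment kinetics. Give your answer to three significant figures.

(a) 10100 mg; (b) 103 mg/h

Vd = 5.1 L/kg × 124 kg = 632.4 L
LD = Vd × C = 632.4 × 16 = 10120 mg
CL = 0.693 × Vd / t½ = 0.693 × 632.4 / 68 = 6.445 L/h
Infusion rate = CL × Css = 6.445 × 16 = 103.1 mg/h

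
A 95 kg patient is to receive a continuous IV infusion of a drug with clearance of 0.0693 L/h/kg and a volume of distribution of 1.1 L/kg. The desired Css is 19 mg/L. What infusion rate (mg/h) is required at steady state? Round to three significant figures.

125 mg/h

CL = 0.0693 L/h/kg × 95 kg = 6.584 L/h
Maintenance depends on clearance, not Vd — rate in must match rate out.
Infusion rate = CL · Css = 6.584 L/h × 19 mg/L = 125.1 mg/h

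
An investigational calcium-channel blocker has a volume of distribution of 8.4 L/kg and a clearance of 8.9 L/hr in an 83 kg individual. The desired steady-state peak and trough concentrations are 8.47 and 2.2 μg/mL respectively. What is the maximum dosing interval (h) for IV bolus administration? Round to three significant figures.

Vd = 8.4 L/kg × 83 kg = 697.2 L
k = CL / Vd = 8.900 / 697.2 = 0.01277 h⁻¹
Between IV bolus doses, concentration decays as C = C₀·e^(−kτ), so C_peak/C_trough = e^(kτ).
τ_max = ln(C_peak/C_trough) / k = ln(8.47/2.2) / 0.01277 = 1.348 / 0.01277 = 105.6 h

106 h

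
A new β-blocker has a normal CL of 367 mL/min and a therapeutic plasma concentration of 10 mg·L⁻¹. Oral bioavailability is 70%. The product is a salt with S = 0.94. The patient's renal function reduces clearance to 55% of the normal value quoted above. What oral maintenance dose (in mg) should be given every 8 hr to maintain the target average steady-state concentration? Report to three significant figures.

CL = 367 mL/min = 367 × 0.06 = 22.02 L/h
Patient clearance = 0.55 × 22.02 = 12.11 L/h
D = CL × Css × τ / F / S = 12.11 × 10 × 8 / 0.7 / 0.94 = 1472 mg

1470 mg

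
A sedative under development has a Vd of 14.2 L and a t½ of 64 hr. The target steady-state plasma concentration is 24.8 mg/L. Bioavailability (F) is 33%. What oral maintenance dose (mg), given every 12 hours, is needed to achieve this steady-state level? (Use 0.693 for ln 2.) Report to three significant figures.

CL = 0.693 × Vd / t½ = 0.693 × 14.20 / 64 = 0.1538 L/h
D = CL × Css × τ / F = 0.1538 × 24.8 × 12 / 0.33 = 138.7 mg

139 mg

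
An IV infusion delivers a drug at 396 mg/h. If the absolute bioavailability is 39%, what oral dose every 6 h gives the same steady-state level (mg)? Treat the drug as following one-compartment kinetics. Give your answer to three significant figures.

6090 mg

To maintain the same Css, the systemic dosing rate must be unchanged: F·D/τ = infusion rate.
D = rate × τ / F = 396 × 6 / 0.39 = 6092 mg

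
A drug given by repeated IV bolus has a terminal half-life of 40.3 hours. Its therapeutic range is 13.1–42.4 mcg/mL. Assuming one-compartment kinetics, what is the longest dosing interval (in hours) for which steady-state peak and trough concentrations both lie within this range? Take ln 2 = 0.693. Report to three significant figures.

k = 0.693 / t½ = 0.693 / 40.3 = 0.01720 h⁻¹
Between IV bolus doses, concentration decays as C = C₀·e^(−kτ), so C_peak/C_trough = e^(kτ).
τ_max = ln(C_peak/C_trough) / k = ln(42.4/13.1) / 0.01720 = 1.175 / 0.01720 = 68.31 h

68.3 h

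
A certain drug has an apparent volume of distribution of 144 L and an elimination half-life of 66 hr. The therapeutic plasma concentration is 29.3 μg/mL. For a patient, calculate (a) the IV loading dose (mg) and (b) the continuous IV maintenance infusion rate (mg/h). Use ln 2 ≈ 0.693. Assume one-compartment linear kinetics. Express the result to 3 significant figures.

(a) 4220 mg; (b) 44.3 mg/h

LD = Vd × C = 144.0 × 29.3 = 4219 mg
CL = 0.693 × Vd / t½ = 0.693 × 144.0 / 66 = 1.512 L/h
Infusion rate = CL × Css = 1.512 × 29.3 = 44.30 mg/h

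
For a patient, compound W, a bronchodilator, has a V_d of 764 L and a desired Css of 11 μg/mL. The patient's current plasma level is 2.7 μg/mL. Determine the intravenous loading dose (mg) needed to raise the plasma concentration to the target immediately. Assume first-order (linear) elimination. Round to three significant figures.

6340 mg

Concentration deficit ΔC = 11 − 2.7 = 8.300 mg/L
LD = Vd × ΔC = 764.0 × 8.300 = 6341 mg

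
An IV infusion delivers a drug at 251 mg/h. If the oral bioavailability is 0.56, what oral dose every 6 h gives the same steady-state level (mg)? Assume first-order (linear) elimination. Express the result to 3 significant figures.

2690 mg

To maintain the same Css, the systemic dosing rate must be unchanged: F·D/τ = infusion rate.
D = rate × τ / F = 251 × 6 / 0.56 = 2689 mg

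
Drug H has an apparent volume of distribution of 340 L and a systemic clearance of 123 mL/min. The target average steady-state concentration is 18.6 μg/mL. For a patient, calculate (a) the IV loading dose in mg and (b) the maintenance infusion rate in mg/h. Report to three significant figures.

(a) 6320 mg; (b) 137 mg/h

Loading: fill Vd to C_target → 340.0 L × 18.6 mg/L = 6324 mg
CL = 123 mL/min = 123 × 0.06 = 7.380 L/h
Maintenance: replace elimination → rate = CL × Css = 7.380 × 18.6 = 137.3 mg/h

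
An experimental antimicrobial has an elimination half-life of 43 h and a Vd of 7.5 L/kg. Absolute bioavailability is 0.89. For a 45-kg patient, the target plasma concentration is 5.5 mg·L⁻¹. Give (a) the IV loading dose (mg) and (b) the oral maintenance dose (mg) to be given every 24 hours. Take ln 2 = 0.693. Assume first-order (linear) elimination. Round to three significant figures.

(a) 1860 mg; (b) 807 mg

Vd(total) = 45 kg × 7.5 L/kg = 337.5 L
LD = Vd × C = 337.5 × 5.5 = 1856 mg
CL = 0.693 × Vd / t½ = 0.693 × 337.5 / 43 = 5.439 L/h
D = CL × Css × τ / F = 5.439 × 5.5 × 24 / 0.89 = 806.7 mg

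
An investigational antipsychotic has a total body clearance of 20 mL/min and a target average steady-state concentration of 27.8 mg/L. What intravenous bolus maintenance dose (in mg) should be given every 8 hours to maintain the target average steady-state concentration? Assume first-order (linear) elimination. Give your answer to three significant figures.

267 mg

CL = 20 mL/min = 20 × 0.06 = 1.200 L/h
D = CL × Css × τ = 1.200 × 27.8 × 8 = 266.9 mg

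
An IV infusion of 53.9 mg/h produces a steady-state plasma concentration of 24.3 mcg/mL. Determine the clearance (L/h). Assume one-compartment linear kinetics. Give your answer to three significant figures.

2.22 L/h

At steady state, infusion rate = CL × Css, so CL = rate / Css.
CL = 53.9 / 24.3 = 2.218 L/h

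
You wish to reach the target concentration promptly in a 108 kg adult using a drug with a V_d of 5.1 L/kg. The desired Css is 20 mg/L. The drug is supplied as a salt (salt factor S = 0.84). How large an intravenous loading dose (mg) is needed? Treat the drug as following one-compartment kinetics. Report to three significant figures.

Vd = 5.1 L/kg × 108 kg = 550.8 L
The loading dose fills Vd to the target concentration.
LD = Vd × C / S = 550.8 × 20.00 / 0.84 = 13110 mg

13100 mg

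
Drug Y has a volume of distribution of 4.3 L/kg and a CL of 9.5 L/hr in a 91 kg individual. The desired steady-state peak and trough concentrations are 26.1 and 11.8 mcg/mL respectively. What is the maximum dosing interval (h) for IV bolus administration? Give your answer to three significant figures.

Total Vd = 4.3 × 91 = 391.3 L
k = CL / Vd = 9.500 / 391.3 = 0.02428 h⁻¹
Between IV bolus doses, concentration decays as C = C₀·e^(−kτ), so C_peak/C_trough = e^(kτ).
τ_max = ln(C_peak/C_trough) / k = ln(26.1/11.8) / 0.02428 = 0.7938 / 0.02428 = 32.69 h

32.7 h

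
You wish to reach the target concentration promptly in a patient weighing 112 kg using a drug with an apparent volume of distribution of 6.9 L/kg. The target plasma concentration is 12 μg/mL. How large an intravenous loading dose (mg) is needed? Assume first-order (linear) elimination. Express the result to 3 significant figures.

9270 mg

Total Vd = 6.9 × 112 = 772.8 L
LD = Vd × C = 772.8 × 12.00 = 9274 mg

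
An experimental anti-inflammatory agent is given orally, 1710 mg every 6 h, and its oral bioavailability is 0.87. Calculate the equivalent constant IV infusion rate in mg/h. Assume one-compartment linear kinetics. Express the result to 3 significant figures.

Equivalent systemic input: infusion rate = F·D/τ.
Rate = 0.87 × 1710 / 6 = 248.0 mg/h

248 mg/h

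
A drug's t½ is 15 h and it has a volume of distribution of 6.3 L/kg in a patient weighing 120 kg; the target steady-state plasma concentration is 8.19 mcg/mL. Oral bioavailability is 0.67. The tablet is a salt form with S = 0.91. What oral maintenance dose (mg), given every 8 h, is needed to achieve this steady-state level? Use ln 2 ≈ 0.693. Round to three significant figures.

Total Vd = 6.3 × 120 = 756.0 L
CL = ln 2 · Vd / t½ = 0.693 × 756.0 / 15 = 34.93 L/h
D = CL × Css × τ / F / S = 34.93 × 8.19 × 8 / 0.67 / 0.91 = 3754 mg

3750 mg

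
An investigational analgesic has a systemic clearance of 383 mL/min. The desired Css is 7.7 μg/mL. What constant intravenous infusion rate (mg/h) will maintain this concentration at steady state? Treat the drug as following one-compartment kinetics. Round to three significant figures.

CL = 383 mL/min = 383 × 0.06 = 22.98 L/h
Infusion rate = CL · Css = 22.98 L/h × 7.7 mg/L = 176.9 mg/h

177 mg/h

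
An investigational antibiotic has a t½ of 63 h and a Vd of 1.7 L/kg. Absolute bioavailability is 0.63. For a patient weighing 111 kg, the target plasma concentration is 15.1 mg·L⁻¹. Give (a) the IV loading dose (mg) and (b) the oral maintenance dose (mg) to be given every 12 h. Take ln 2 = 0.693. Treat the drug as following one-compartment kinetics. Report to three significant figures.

Vd(total) = 111 kg × 1.7 L/kg = 188.7 L
LD = Vd × C = 188.7 × 15.1 = 2849 mg
CL = 0.693 × Vd / t½ = 0.693 × 188.7 / 63 = 2.076 L/h
D = CL × Css × τ / F = 2.076 × 15.1 × 12 / 0.63 = 597.1 mg

(a) 2850 mg; (b) 597 mg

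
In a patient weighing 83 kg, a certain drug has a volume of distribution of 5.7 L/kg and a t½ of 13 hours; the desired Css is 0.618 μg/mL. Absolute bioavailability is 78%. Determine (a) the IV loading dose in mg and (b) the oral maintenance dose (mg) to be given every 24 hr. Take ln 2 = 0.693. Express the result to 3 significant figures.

Vd(total) = 83 kg × 5.7 L/kg = 473.1 L
LD = Vd × C = 473.1 × 0.618 = 292.4 mg
CL = 0.693 × Vd / t½ = 0.693 × 473.1 / 13 = 25.22 L/h
D = CL × Css × τ / F = 25.22 × 0.618 × 24 / 0.78 = 479.6 mg

(a) 292 mg; (b) 480 mg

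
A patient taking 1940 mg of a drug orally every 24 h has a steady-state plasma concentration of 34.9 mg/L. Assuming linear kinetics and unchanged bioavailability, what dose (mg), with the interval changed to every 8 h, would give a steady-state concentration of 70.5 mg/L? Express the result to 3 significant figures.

For first-order elimination, Css ∝ F·D/(CL·τ); F and CL are unchanged, so Css ∝ D/τ.
D₂ = D₁ × (Css,target / Css,current) × (τ₂/τ₁) = 1940 × (70.5/34.9) × (8/24) = 1306 mg

1310 mg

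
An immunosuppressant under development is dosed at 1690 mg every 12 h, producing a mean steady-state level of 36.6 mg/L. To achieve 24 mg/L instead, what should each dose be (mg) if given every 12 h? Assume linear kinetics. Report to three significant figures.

1110 mg

With linear kinetics, Css is proportional to dose rate (D/τ) at fixed clearance.
D₂ = D₁ × (Css,target / Css,current) = 1690 × 24/36.6 = 1108 mg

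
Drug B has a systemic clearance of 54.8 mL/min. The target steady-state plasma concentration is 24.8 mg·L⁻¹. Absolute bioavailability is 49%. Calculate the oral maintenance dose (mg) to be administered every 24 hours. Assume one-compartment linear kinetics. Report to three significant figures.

3990 mg

Convert clearance: 54.8 mL/min × 60 min/h ÷ 1000 mL/L = 3.288 L/h
D = CL × Css × τ / F = 3.288 × 24.8 × 24 / 0.49 = 3994 mg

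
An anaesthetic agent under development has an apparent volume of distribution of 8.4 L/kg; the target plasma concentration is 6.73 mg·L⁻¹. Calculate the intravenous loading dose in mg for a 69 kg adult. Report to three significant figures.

3900 mg

Vd(total) = 69 kg × 8.4 L/kg = 579.6 L
The loading dose fills Vd to the target concentration.
LD = Vd × C = 579.6 × 6.730 = 3901 mg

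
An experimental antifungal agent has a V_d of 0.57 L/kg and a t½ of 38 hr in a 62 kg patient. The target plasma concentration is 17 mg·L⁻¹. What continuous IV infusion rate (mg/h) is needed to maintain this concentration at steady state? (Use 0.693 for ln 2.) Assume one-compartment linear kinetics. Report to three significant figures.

Total Vd = 0.57 × 62 = 35.34 L
CL = 0.693 × Vd / t½ = 0.693 × 35.34 / 38 = 0.6445 L/h
Infusion rate = CL × Css = 0.6445 × 17 = 10.96 mg/h

11.0 mg/h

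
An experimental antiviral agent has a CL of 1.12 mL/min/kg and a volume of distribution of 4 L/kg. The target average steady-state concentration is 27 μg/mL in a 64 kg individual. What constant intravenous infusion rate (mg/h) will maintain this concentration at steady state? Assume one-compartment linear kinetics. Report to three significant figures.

116 mg/h

CL = 1.12 mL/min/kg × 64 kg = 71.68 mL/min = 71.68 × 60/1000 = 4.301 L/h
Infusion rate = CL · Css = 4.301 L/h × 27 mg/L = 116.1 mg/h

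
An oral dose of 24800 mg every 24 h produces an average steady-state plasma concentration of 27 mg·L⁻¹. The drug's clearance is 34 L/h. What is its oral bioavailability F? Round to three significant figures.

0.888

F·D/τ = CL·Css at steady state → F = CL·Css·τ / D.
F = 34 × 27 × 24 / 24800 = 0.888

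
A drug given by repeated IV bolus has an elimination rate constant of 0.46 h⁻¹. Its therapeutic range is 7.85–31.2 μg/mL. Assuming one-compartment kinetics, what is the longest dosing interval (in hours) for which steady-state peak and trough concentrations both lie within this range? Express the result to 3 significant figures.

3.00 h

Between IV bolus doses, concentration decays as C = C₀·e^(−kτ), so C_peak/C_trough = e^(kτ).
τ_max = ln(C_peak/C_trough) / k = ln(31.2/7.85) / 0.4600 = 1.380 / 0.4600 = 3.000 h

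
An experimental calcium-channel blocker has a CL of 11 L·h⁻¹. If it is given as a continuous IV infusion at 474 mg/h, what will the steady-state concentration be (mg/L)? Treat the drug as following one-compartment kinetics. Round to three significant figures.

Css = rate / CL = 474 / 11.00 = 43.09 mg/L

43.1 mg/L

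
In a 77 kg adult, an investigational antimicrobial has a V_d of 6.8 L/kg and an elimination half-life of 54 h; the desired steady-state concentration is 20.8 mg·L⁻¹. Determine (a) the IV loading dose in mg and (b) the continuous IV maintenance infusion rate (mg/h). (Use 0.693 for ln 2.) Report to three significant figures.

(a) 10900 mg; (b) 140 mg/h

Total Vd = 6.8 × 77 = 523.6 L
LD = Vd × C = 523.6 × 20.8 = 10890 mg
CL = 0.693 × Vd / t½ = 0.693 × 523.6 / 54 = 6.720 L/h
Infusion rate = CL × Css = 6.720 × 20.8 = 139.8 mg/h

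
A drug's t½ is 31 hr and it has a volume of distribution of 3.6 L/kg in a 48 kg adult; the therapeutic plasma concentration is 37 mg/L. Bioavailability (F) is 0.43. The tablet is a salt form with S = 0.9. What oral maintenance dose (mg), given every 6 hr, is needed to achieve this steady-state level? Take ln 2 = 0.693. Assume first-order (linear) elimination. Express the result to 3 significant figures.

Total Vd = 3.6 × 48 = 172.8 L
CL = ln 2 · Vd / t½ = 0.693 × 172.8 / 31 = 3.863 L/h
D = CL × Css × τ / F / S = 3.863 × 37 × 6 / 0.43 / 0.9 = 2216 mg

2220 mg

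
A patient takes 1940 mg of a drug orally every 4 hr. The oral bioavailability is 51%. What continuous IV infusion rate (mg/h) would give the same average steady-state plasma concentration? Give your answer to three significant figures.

247 mg/h

Equivalent systemic input: infusion rate = F·D/τ.
Rate = 0.51 × 1940 / 4 = 247.4 mg/h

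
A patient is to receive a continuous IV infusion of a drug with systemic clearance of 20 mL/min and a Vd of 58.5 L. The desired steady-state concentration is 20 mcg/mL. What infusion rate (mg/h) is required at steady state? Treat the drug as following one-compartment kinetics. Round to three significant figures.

24.0 mg/h

CL = 20 mL/min × 60/1000 = 1.200 L/h
R₀ = 1.200 × 20 = 24.00 mg/h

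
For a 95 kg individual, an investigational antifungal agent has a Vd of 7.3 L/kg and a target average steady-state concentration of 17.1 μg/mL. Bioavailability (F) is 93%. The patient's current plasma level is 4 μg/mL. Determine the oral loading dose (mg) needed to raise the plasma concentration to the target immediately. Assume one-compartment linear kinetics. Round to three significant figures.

Vd = 7.3 L/kg × 95 kg = 693.5 L
Concentration deficit ΔC = 17.1 − 4 = 13.10 mg/L
LD = Vd × ΔC / F = 693.5 × 13.10 / 0.93 = 9769 mg

9770 mg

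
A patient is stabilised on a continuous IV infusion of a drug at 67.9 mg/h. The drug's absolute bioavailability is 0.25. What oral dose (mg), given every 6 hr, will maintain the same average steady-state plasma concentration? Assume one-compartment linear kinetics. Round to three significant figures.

To maintain the same Css, the systemic dosing rate must be unchanged: F·D/τ = infusion rate.
D = rate × τ / F = 67.9 × 6 / 0.25 = 1630 mg

1630 mg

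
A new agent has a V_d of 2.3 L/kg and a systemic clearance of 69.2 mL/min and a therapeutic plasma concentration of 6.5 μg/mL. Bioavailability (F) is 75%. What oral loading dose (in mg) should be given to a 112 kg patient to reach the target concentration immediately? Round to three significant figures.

Vd(total) = 112 kg × 2.3 L/kg = 257.6 L
LD = Vd × C / F = 257.6 × 6.500 / 0.75 = 2233 mg

2230 mg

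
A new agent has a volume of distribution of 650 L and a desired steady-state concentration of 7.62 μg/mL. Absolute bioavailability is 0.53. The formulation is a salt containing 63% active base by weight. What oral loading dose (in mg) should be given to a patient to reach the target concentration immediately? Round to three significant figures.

LD = Vd × C / F / S = 650.0 × 7.620 / 0.53 / 0.63 = 14830 mg

14800 mg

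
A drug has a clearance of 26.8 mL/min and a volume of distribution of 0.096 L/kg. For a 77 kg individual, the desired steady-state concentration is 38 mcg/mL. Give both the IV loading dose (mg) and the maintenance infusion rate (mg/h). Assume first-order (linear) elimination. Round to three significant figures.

Total Vd = 0.096 × 77 = 7.392 L
LD = Vd · C_target = 7.392 × 38 = 280.9 mg
CL = 26.8 mL/min × 60/1000 = 1.608 L/h
Maintenance: replace elimination → rate = CL × Css = 1.608 × 38 = 61.10 mg/h

(a) 281 mg; (b) 61.1 mg/h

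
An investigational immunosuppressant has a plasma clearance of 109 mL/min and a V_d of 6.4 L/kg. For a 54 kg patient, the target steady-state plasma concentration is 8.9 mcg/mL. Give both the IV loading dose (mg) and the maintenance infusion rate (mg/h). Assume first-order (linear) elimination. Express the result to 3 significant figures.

Vd(total) = 54 kg × 6.4 L/kg = 345.6 L
LD = Vd · C_target = 345.6 × 8.9 = 3076 mg
CL = 109 mL/min = 109 × 0.06 = 6.540 L/h
Maintenance infusion rate = CL × Css = 6.540 × 8.9 = 58.21 mg/h

(a) 3080 mg; (b) 58.2 mg/h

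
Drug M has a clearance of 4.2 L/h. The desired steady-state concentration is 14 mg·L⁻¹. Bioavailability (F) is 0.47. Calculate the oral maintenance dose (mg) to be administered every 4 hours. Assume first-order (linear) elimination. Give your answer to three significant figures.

D = CL × Css × τ / F = 4.200 × 14 × 4 / 0.47 = 500.4 mg

500 mg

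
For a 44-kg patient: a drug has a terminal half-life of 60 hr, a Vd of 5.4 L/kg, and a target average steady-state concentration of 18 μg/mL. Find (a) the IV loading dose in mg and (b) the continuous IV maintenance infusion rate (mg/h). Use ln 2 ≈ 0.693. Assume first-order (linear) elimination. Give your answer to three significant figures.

Vd = 5.4 L/kg × 44 kg = 237.6 L
LD = Vd × C = 237.6 × 18 = 4277 mg
CL = 0.693 × Vd / t½ = 0.693 × 237.6 / 60 = 2.744 L/h
Infusion rate = CL × Css = 2.744 × 18 = 49.39 mg/h

(a) 4280 mg; (b) 49.4 mg/h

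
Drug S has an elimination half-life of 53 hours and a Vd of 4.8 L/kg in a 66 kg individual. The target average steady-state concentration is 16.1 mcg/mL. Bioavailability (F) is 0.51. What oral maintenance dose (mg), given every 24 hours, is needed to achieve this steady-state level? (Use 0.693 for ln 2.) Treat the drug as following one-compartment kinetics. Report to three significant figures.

Total Vd = 4.8 × 66 = 316.8 L
CL = ln 2 · Vd / t½ = 0.693 × 316.8 / 53 = 4.142 L/h
D = CL × Css × τ / F = 4.142 × 16.1 × 24 / 0.51 = 3138 mg

3140 mg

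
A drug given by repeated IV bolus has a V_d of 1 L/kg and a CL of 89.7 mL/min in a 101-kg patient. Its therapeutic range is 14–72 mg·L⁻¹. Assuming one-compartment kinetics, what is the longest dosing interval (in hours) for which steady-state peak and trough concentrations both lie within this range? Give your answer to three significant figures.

30.7 h

Vd = 1 L/kg × 101 kg = 101.0 L
CL = 89.7 mL/min × 60/1000 = 5.382 L/h
k = CL / Vd = 5.382 / 101.0 = 0.05329 h⁻¹
Between IV bolus doses, concentration decays as C = C₀·e^(−kτ), so C_peak/C_trough = e^(kτ).
τ_max = ln(C_peak/C_trough) / k = ln(72/14) / 0.05329 = 1.638 / 0.05329 = 30.74 h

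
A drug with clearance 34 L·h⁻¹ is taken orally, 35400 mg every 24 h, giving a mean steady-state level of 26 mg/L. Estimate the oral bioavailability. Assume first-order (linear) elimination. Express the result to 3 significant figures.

F·D/τ = CL·Css at steady state → F = CL·Css·τ / D.
F = 34 × 26 × 24 / 35400 = 0.599

0.599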